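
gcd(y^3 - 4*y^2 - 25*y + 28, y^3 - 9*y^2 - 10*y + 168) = y^2 - 3*y - 28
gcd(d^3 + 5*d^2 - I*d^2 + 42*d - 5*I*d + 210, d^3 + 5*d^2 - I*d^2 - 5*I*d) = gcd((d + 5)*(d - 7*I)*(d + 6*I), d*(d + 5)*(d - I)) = d + 5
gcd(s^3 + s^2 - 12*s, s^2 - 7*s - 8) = 1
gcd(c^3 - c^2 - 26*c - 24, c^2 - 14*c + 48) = c - 6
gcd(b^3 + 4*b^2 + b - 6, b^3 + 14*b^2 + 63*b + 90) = b + 3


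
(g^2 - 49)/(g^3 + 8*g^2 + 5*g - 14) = (g - 7)/(g^2 + g - 2)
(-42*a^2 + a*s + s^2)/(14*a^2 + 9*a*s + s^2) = (-6*a + s)/(2*a + s)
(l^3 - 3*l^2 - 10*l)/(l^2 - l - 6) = l*(l - 5)/(l - 3)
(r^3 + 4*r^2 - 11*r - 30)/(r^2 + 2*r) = r + 2 - 15/r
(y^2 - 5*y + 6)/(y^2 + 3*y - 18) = (y - 2)/(y + 6)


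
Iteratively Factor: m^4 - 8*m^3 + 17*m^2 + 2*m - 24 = (m + 1)*(m^3 - 9*m^2 + 26*m - 24) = (m - 2)*(m + 1)*(m^2 - 7*m + 12) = (m - 3)*(m - 2)*(m + 1)*(m - 4)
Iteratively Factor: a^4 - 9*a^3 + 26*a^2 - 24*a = (a)*(a^3 - 9*a^2 + 26*a - 24) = a*(a - 3)*(a^2 - 6*a + 8) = a*(a - 4)*(a - 3)*(a - 2)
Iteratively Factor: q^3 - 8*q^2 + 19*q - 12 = (q - 1)*(q^2 - 7*q + 12) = (q - 3)*(q - 1)*(q - 4)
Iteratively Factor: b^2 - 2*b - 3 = (b + 1)*(b - 3)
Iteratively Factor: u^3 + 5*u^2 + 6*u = (u)*(u^2 + 5*u + 6) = u*(u + 2)*(u + 3)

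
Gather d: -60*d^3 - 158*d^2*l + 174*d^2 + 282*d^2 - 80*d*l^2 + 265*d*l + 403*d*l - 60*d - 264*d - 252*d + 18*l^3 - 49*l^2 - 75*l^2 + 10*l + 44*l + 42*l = -60*d^3 + d^2*(456 - 158*l) + d*(-80*l^2 + 668*l - 576) + 18*l^3 - 124*l^2 + 96*l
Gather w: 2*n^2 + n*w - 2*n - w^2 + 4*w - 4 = 2*n^2 - 2*n - w^2 + w*(n + 4) - 4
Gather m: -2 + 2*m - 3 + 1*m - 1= 3*m - 6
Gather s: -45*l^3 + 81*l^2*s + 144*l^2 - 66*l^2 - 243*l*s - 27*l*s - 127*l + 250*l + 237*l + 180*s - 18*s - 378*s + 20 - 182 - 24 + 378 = -45*l^3 + 78*l^2 + 360*l + s*(81*l^2 - 270*l - 216) + 192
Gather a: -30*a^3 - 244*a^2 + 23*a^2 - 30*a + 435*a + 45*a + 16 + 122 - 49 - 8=-30*a^3 - 221*a^2 + 450*a + 81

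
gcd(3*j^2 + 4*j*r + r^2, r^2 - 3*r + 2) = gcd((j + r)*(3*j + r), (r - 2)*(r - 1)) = 1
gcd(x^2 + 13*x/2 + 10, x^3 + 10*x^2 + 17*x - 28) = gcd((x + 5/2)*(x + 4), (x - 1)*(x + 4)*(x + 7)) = x + 4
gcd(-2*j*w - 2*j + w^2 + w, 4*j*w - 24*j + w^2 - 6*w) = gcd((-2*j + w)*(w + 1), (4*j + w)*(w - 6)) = 1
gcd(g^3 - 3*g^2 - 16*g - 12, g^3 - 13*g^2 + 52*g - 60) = g - 6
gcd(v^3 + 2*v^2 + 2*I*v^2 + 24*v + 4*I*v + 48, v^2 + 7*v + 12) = 1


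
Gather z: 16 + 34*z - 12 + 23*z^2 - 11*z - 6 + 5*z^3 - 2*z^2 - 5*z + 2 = 5*z^3 + 21*z^2 + 18*z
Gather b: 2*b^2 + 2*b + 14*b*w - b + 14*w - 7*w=2*b^2 + b*(14*w + 1) + 7*w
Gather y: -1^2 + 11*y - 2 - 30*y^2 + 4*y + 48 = -30*y^2 + 15*y + 45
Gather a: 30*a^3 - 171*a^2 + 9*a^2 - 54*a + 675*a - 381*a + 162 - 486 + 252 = 30*a^3 - 162*a^2 + 240*a - 72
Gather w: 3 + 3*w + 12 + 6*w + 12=9*w + 27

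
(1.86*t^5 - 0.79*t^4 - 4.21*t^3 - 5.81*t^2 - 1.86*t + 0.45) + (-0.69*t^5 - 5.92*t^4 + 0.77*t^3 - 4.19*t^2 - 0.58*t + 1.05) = 1.17*t^5 - 6.71*t^4 - 3.44*t^3 - 10.0*t^2 - 2.44*t + 1.5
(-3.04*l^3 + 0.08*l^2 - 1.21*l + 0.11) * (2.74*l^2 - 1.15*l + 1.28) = -8.3296*l^5 + 3.7152*l^4 - 7.2986*l^3 + 1.7953*l^2 - 1.6753*l + 0.1408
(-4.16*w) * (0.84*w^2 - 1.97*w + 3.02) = -3.4944*w^3 + 8.1952*w^2 - 12.5632*w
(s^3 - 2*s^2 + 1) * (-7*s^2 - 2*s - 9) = -7*s^5 + 12*s^4 - 5*s^3 + 11*s^2 - 2*s - 9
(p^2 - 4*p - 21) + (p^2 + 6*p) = 2*p^2 + 2*p - 21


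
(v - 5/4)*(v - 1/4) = v^2 - 3*v/2 + 5/16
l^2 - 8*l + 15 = (l - 5)*(l - 3)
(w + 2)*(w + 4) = w^2 + 6*w + 8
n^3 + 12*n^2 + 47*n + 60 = (n + 3)*(n + 4)*(n + 5)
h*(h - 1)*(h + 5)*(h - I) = h^4 + 4*h^3 - I*h^3 - 5*h^2 - 4*I*h^2 + 5*I*h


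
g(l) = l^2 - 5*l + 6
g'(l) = 2*l - 5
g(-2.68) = 26.58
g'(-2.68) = -10.36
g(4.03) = 2.09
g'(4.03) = 3.06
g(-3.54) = 36.23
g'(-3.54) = -12.08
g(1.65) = 0.47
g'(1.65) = -1.70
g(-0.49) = 8.69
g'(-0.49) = -5.98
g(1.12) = 1.65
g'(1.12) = -2.76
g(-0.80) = 10.64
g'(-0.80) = -6.60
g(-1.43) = 15.19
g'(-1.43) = -7.86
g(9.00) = 42.00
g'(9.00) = 13.00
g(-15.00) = 306.00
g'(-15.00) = -35.00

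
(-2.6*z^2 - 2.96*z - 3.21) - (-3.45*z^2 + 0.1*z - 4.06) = 0.85*z^2 - 3.06*z + 0.85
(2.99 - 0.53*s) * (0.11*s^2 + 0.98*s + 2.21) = -0.0583*s^3 - 0.1905*s^2 + 1.7589*s + 6.6079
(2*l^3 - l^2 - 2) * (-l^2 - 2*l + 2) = -2*l^5 - 3*l^4 + 6*l^3 + 4*l - 4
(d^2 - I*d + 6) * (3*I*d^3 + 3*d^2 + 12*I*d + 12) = 3*I*d^5 + 6*d^4 + 27*I*d^3 + 42*d^2 + 60*I*d + 72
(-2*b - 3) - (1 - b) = -b - 4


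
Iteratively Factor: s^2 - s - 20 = (s - 5)*(s + 4)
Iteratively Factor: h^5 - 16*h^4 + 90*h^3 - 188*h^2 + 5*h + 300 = (h - 4)*(h^4 - 12*h^3 + 42*h^2 - 20*h - 75) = (h - 4)*(h - 3)*(h^3 - 9*h^2 + 15*h + 25) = (h - 5)*(h - 4)*(h - 3)*(h^2 - 4*h - 5) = (h - 5)*(h - 4)*(h - 3)*(h + 1)*(h - 5)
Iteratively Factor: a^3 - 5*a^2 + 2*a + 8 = (a - 2)*(a^2 - 3*a - 4) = (a - 4)*(a - 2)*(a + 1)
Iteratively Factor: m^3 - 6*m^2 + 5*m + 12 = (m - 4)*(m^2 - 2*m - 3) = (m - 4)*(m + 1)*(m - 3)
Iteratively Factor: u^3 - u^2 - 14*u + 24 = (u - 3)*(u^2 + 2*u - 8) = (u - 3)*(u + 4)*(u - 2)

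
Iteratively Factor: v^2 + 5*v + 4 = (v + 1)*(v + 4)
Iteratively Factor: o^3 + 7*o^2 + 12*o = (o + 4)*(o^2 + 3*o) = o*(o + 4)*(o + 3)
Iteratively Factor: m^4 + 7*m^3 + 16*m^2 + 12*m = (m + 3)*(m^3 + 4*m^2 + 4*m) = m*(m + 3)*(m^2 + 4*m + 4) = m*(m + 2)*(m + 3)*(m + 2)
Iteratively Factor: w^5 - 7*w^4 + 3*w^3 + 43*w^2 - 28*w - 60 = (w - 3)*(w^4 - 4*w^3 - 9*w^2 + 16*w + 20) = (w - 3)*(w + 1)*(w^3 - 5*w^2 - 4*w + 20) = (w - 3)*(w - 2)*(w + 1)*(w^2 - 3*w - 10) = (w - 5)*(w - 3)*(w - 2)*(w + 1)*(w + 2)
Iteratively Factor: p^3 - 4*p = (p + 2)*(p^2 - 2*p) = p*(p + 2)*(p - 2)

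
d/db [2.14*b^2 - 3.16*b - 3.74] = 4.28*b - 3.16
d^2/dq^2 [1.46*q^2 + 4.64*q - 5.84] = 2.92000000000000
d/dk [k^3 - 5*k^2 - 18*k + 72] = 3*k^2 - 10*k - 18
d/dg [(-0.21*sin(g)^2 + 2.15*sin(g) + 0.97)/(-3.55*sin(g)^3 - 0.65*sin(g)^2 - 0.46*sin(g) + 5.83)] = (-0.7455*sin(g)^4 + 15.265*sin(g)^3 + 11.8246*sin(g)^2 - 1.1876*sin(g) + 12.9807)*cos(g)/(12.6025*sin(g)^6 + 4.615*sin(g)^5 + 3.6885*sin(g)^4 - 40.795*sin(g)^3 - 7.3674*sin(g)^2 - 5.3636*sin(g) + 33.9889)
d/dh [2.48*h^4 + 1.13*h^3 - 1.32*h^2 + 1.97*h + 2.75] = 9.92*h^3 + 3.39*h^2 - 2.64*h + 1.97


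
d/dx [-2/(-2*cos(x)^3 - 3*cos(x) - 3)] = 6*(cos(2*x) + 2)*sin(x)/(2*cos(x)^3 + 3*cos(x) + 3)^2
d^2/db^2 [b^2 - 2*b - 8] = 2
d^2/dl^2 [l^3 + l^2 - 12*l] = 6*l + 2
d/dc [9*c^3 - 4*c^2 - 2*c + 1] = 27*c^2 - 8*c - 2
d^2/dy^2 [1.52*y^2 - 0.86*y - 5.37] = 3.04000000000000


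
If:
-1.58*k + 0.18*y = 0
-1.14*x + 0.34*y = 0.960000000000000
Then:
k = 0.113924050632911*y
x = 0.298245614035088*y - 0.842105263157895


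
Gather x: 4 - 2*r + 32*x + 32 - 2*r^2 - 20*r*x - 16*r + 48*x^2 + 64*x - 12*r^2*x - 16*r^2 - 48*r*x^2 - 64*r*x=-18*r^2 - 18*r + x^2*(48 - 48*r) + x*(-12*r^2 - 84*r + 96) + 36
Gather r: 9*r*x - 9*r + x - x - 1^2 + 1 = r*(9*x - 9)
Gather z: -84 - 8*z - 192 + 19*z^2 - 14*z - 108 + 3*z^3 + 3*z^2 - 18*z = 3*z^3 + 22*z^2 - 40*z - 384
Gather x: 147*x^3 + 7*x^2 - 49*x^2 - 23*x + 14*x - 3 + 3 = 147*x^3 - 42*x^2 - 9*x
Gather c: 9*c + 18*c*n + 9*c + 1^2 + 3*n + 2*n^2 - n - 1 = c*(18*n + 18) + 2*n^2 + 2*n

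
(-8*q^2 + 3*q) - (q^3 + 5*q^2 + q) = -q^3 - 13*q^2 + 2*q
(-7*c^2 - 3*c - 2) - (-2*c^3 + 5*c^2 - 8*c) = 2*c^3 - 12*c^2 + 5*c - 2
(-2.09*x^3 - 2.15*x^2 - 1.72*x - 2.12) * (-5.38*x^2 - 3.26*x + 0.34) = 11.2442*x^5 + 18.3804*x^4 + 15.552*x^3 + 16.2818*x^2 + 6.3264*x - 0.7208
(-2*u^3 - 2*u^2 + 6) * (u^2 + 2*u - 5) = -2*u^5 - 6*u^4 + 6*u^3 + 16*u^2 + 12*u - 30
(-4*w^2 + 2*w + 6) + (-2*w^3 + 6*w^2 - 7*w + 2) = -2*w^3 + 2*w^2 - 5*w + 8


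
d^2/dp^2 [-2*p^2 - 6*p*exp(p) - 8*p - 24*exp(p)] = -6*p*exp(p) - 36*exp(p) - 4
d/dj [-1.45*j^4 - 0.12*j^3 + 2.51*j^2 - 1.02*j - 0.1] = -5.8*j^3 - 0.36*j^2 + 5.02*j - 1.02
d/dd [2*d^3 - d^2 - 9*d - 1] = 6*d^2 - 2*d - 9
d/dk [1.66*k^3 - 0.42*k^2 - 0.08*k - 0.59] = 4.98*k^2 - 0.84*k - 0.08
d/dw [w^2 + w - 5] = 2*w + 1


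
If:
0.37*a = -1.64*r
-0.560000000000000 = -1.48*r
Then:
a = -1.68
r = 0.38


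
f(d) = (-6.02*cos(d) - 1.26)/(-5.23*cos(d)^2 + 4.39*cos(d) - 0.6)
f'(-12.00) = 34.09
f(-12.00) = 10.23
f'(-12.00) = 34.09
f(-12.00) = 10.23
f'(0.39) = 11.09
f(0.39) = 6.74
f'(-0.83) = -27808.66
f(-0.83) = 275.26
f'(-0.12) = -2.15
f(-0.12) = 5.18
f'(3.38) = -0.02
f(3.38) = -0.47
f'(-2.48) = -0.00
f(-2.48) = -0.48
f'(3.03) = 0.01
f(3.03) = -0.47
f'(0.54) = 27.98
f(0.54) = 9.42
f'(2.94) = 0.02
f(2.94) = -0.47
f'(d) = (-10.46*sin(d)*cos(d) + 4.39*sin(d))*(-6.02*cos(d) - 1.26)/(-5.23*cos(d)^2 + 4.39*cos(d) - 0.6)^2 + 6.02*sin(d)/(-5.23*cos(d)^2 + 4.39*cos(d) - 0.6)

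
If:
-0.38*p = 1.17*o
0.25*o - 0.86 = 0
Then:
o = 3.44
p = -10.59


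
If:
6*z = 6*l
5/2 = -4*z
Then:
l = -5/8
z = -5/8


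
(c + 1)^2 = c^2 + 2*c + 1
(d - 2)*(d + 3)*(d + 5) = d^3 + 6*d^2 - d - 30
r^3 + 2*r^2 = r^2*(r + 2)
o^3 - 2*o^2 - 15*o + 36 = (o - 3)^2*(o + 4)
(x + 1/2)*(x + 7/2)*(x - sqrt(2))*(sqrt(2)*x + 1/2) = sqrt(2)*x^4 - 3*x^3/2 + 4*sqrt(2)*x^3 - 6*x^2 + 5*sqrt(2)*x^2/4 - 2*sqrt(2)*x - 21*x/8 - 7*sqrt(2)/8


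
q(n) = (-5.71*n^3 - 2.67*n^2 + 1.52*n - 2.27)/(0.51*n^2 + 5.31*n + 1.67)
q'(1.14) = -2.05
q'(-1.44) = 4.23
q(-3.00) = -12.75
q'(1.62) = -2.88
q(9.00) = -48.12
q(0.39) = -0.63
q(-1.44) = -1.43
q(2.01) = -3.91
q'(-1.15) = 3.65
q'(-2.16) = 6.78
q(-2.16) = -5.33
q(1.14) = -1.49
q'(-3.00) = 11.16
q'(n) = (-1.02*n - 5.31)*(-5.71*n^3 - 2.67*n^2 + 1.52*n - 2.27)/(0.51*n^2 + 5.31*n + 1.67)^2 + (-17.13*n^2 - 5.34*n + 1.52)/(0.51*n^2 + 5.31*n + 1.67) = (-2.9121*n^4 - 60.6402*n^3 - 43.56*n^2 - 6.6024*n + 14.5921)/(0.2601*n^4 + 5.4162*n^3 + 29.8995*n^2 + 17.7354*n + 2.7889)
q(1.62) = -2.68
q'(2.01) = -3.44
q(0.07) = -1.07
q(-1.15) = -0.30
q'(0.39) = 0.12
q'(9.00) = -8.12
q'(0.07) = 3.33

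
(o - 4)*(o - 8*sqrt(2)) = o^2 - 8*sqrt(2)*o - 4*o + 32*sqrt(2)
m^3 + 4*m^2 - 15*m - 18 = (m - 3)*(m + 1)*(m + 6)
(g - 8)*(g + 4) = g^2 - 4*g - 32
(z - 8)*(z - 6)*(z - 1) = z^3 - 15*z^2 + 62*z - 48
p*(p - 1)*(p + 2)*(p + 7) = p^4 + 8*p^3 + 5*p^2 - 14*p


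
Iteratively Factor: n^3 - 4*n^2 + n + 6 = (n + 1)*(n^2 - 5*n + 6) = (n - 2)*(n + 1)*(n - 3)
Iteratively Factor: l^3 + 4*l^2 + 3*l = (l + 1)*(l^2 + 3*l) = (l + 1)*(l + 3)*(l)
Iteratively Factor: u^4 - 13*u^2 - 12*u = (u)*(u^3 - 13*u - 12) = u*(u + 3)*(u^2 - 3*u - 4) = u*(u - 4)*(u + 3)*(u + 1)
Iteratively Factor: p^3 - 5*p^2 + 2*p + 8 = (p + 1)*(p^2 - 6*p + 8) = (p - 4)*(p + 1)*(p - 2)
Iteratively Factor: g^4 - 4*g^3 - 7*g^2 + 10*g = (g)*(g^3 - 4*g^2 - 7*g + 10) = g*(g - 1)*(g^2 - 3*g - 10) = g*(g - 5)*(g - 1)*(g + 2)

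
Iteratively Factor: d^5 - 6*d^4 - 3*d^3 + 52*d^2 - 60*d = (d - 5)*(d^4 - d^3 - 8*d^2 + 12*d) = d*(d - 5)*(d^3 - d^2 - 8*d + 12) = d*(d - 5)*(d - 2)*(d^2 + d - 6) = d*(d - 5)*(d - 2)*(d + 3)*(d - 2)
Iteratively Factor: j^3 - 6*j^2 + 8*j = (j - 2)*(j^2 - 4*j) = j*(j - 2)*(j - 4)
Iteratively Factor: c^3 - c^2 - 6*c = (c - 3)*(c^2 + 2*c) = c*(c - 3)*(c + 2)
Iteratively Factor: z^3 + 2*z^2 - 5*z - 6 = (z + 1)*(z^2 + z - 6) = (z + 1)*(z + 3)*(z - 2)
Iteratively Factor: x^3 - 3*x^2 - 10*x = (x)*(x^2 - 3*x - 10) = x*(x + 2)*(x - 5)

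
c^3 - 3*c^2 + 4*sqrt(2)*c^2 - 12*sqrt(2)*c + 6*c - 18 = (c - 3)*(c + sqrt(2))*(c + 3*sqrt(2))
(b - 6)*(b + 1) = b^2 - 5*b - 6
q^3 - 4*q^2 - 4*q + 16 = (q - 4)*(q - 2)*(q + 2)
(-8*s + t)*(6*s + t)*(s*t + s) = -48*s^3*t - 48*s^3 - 2*s^2*t^2 - 2*s^2*t + s*t^3 + s*t^2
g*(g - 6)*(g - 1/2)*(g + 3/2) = g^4 - 5*g^3 - 27*g^2/4 + 9*g/2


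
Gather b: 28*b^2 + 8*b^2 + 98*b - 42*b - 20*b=36*b^2 + 36*b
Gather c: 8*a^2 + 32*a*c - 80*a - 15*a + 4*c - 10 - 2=8*a^2 - 95*a + c*(32*a + 4) - 12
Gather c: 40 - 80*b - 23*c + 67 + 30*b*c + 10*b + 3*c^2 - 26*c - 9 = -70*b + 3*c^2 + c*(30*b - 49) + 98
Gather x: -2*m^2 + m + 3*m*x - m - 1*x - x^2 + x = -2*m^2 + 3*m*x - x^2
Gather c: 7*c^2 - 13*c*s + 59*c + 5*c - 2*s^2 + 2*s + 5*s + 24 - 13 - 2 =7*c^2 + c*(64 - 13*s) - 2*s^2 + 7*s + 9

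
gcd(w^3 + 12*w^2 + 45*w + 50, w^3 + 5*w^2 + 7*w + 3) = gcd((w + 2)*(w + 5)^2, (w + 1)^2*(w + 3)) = 1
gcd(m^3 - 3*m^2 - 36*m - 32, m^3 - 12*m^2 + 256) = m^2 - 4*m - 32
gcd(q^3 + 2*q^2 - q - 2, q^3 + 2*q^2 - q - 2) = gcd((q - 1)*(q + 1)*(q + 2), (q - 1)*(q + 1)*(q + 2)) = q^3 + 2*q^2 - q - 2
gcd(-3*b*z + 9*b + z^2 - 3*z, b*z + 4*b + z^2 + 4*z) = 1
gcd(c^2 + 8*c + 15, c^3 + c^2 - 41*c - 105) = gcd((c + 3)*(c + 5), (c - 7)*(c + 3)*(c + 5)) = c^2 + 8*c + 15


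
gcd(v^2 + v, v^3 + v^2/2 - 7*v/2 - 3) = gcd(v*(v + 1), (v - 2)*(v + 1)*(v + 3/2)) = v + 1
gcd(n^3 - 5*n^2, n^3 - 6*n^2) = n^2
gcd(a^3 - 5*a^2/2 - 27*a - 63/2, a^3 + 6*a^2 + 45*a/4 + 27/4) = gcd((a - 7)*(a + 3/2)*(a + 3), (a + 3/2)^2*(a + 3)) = a^2 + 9*a/2 + 9/2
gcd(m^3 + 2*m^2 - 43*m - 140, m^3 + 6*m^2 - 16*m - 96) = m + 4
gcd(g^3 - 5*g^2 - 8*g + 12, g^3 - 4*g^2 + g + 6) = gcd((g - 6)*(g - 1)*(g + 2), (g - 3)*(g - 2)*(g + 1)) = 1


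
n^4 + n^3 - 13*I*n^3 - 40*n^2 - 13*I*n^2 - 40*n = n*(n + 1)*(n - 8*I)*(n - 5*I)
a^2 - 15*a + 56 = (a - 8)*(a - 7)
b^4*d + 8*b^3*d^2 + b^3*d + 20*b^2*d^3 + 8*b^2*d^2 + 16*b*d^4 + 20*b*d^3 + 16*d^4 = (b + 2*d)^2*(b + 4*d)*(b*d + d)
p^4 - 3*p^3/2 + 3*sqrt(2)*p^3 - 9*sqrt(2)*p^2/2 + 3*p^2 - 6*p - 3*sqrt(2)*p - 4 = (p - 2)*(p + 1/2)*(p + sqrt(2))*(p + 2*sqrt(2))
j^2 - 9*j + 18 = (j - 6)*(j - 3)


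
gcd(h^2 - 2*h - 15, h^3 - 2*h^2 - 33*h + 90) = h - 5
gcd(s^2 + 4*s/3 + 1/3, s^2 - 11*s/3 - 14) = 1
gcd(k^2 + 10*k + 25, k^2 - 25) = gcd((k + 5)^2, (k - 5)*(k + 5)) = k + 5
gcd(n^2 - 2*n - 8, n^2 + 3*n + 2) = n + 2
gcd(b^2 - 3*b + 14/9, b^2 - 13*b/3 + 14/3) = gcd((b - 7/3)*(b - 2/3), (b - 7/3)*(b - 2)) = b - 7/3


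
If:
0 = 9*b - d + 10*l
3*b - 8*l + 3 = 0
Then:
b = 8*l/3 - 1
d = 34*l - 9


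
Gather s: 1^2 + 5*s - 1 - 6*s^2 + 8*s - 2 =-6*s^2 + 13*s - 2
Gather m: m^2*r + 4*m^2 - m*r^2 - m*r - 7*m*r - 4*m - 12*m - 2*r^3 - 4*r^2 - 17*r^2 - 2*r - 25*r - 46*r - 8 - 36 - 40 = m^2*(r + 4) + m*(-r^2 - 8*r - 16) - 2*r^3 - 21*r^2 - 73*r - 84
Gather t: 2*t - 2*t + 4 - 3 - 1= 0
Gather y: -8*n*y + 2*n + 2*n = -8*n*y + 4*n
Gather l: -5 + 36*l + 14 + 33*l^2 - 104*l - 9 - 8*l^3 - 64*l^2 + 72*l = -8*l^3 - 31*l^2 + 4*l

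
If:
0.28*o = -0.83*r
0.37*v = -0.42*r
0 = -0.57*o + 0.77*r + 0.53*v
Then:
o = 0.00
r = 0.00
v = 0.00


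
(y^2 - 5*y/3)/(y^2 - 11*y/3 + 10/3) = y/(y - 2)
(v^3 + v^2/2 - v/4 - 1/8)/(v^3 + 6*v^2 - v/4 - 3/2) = (v + 1/2)/(v + 6)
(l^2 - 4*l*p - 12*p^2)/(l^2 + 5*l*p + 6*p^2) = (l - 6*p)/(l + 3*p)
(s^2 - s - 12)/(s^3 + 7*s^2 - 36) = (s - 4)/(s^2 + 4*s - 12)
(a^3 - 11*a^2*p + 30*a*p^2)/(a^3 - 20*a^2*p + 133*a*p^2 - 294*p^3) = a*(a - 5*p)/(a^2 - 14*a*p + 49*p^2)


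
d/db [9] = 0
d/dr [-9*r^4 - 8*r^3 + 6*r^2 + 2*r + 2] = -36*r^3 - 24*r^2 + 12*r + 2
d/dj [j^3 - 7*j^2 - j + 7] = 3*j^2 - 14*j - 1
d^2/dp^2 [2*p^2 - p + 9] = 4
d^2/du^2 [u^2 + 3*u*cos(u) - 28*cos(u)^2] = -3*u*cos(u) - 112*sin(u)^2 - 6*sin(u) + 58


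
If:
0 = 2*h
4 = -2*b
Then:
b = -2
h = 0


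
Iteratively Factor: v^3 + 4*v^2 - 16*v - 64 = (v - 4)*(v^2 + 8*v + 16) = (v - 4)*(v + 4)*(v + 4)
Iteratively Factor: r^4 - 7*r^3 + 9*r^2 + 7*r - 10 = (r - 1)*(r^3 - 6*r^2 + 3*r + 10) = (r - 1)*(r + 1)*(r^2 - 7*r + 10) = (r - 2)*(r - 1)*(r + 1)*(r - 5)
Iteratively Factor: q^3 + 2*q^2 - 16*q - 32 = (q - 4)*(q^2 + 6*q + 8) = (q - 4)*(q + 2)*(q + 4)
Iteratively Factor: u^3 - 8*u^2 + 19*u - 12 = (u - 3)*(u^2 - 5*u + 4) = (u - 4)*(u - 3)*(u - 1)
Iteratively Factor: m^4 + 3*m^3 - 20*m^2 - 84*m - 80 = (m + 2)*(m^3 + m^2 - 22*m - 40) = (m + 2)*(m + 4)*(m^2 - 3*m - 10) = (m - 5)*(m + 2)*(m + 4)*(m + 2)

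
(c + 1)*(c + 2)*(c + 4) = c^3 + 7*c^2 + 14*c + 8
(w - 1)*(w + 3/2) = w^2 + w/2 - 3/2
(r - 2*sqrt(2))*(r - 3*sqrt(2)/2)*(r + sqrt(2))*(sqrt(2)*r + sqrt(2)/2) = sqrt(2)*r^4 - 5*r^3 + sqrt(2)*r^3/2 - 5*r^2/2 - sqrt(2)*r^2 - sqrt(2)*r/2 + 12*r + 6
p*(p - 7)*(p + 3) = p^3 - 4*p^2 - 21*p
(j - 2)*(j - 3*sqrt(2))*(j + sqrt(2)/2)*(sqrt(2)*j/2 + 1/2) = sqrt(2)*j^4/2 - 2*j^3 - sqrt(2)*j^3 - 11*sqrt(2)*j^2/4 + 4*j^2 - 3*j/2 + 11*sqrt(2)*j/2 + 3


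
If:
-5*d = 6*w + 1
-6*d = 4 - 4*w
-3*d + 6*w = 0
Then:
No Solution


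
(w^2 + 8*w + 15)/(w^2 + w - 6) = (w + 5)/(w - 2)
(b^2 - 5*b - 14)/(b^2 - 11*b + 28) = (b + 2)/(b - 4)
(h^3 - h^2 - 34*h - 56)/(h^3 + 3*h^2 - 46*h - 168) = (h + 2)/(h + 6)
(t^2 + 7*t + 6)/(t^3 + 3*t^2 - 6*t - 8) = (t + 6)/(t^2 + 2*t - 8)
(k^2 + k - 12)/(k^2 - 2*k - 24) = (k - 3)/(k - 6)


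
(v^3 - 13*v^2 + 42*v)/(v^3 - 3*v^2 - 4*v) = (-v^2 + 13*v - 42)/(-v^2 + 3*v + 4)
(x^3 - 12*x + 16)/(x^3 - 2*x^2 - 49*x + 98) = (x^2 + 2*x - 8)/(x^2 - 49)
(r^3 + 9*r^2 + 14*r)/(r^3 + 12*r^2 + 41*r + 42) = r/(r + 3)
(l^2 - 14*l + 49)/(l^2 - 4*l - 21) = (l - 7)/(l + 3)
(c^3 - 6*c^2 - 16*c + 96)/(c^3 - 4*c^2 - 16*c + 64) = (c - 6)/(c - 4)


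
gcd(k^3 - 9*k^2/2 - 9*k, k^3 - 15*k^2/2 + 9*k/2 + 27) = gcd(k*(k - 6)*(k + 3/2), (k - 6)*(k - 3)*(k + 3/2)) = k^2 - 9*k/2 - 9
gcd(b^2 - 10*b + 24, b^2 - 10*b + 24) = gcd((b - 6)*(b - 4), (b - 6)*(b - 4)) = b^2 - 10*b + 24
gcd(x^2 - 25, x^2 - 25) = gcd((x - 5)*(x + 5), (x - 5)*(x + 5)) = x^2 - 25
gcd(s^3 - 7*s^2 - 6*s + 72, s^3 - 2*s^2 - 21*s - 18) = s^2 - 3*s - 18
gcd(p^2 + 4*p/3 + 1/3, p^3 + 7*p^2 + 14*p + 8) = p + 1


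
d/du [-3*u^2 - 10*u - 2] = -6*u - 10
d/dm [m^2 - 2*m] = 2*m - 2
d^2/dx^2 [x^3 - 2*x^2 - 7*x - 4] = 6*x - 4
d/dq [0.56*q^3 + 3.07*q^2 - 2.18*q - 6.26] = 1.68*q^2 + 6.14*q - 2.18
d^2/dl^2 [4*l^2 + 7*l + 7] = 8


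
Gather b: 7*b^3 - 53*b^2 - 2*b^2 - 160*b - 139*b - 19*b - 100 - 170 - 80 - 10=7*b^3 - 55*b^2 - 318*b - 360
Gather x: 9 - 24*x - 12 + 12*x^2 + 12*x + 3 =12*x^2 - 12*x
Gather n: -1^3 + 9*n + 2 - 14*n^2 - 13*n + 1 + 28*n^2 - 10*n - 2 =14*n^2 - 14*n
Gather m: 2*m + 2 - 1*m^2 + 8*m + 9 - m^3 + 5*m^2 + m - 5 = -m^3 + 4*m^2 + 11*m + 6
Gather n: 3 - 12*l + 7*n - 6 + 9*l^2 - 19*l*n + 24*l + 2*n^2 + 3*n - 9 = 9*l^2 + 12*l + 2*n^2 + n*(10 - 19*l) - 12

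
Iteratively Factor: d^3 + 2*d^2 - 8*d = (d)*(d^2 + 2*d - 8) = d*(d + 4)*(d - 2)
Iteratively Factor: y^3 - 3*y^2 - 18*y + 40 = (y + 4)*(y^2 - 7*y + 10) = (y - 5)*(y + 4)*(y - 2)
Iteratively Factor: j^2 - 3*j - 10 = (j + 2)*(j - 5)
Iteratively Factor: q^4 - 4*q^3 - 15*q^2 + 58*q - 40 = (q - 5)*(q^3 + q^2 - 10*q + 8) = (q - 5)*(q + 4)*(q^2 - 3*q + 2) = (q - 5)*(q - 1)*(q + 4)*(q - 2)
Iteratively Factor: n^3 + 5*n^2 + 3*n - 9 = (n + 3)*(n^2 + 2*n - 3) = (n - 1)*(n + 3)*(n + 3)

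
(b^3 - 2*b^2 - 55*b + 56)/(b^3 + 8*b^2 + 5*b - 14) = (b - 8)/(b + 2)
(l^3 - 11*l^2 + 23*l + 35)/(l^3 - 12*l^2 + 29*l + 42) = (l - 5)/(l - 6)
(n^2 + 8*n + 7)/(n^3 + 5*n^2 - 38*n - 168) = (n + 1)/(n^2 - 2*n - 24)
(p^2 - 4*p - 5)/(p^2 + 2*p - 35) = (p + 1)/(p + 7)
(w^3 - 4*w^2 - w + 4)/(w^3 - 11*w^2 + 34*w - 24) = (w + 1)/(w - 6)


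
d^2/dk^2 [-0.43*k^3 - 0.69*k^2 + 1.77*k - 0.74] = -2.58*k - 1.38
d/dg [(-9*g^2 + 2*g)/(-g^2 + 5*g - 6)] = (-43*g^2 + 108*g - 12)/(g^4 - 10*g^3 + 37*g^2 - 60*g + 36)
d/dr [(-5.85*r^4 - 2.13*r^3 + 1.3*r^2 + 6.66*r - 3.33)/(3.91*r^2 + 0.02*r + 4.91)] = (-45.747*r^5 - 8.6793*r^4 - 114.9792*r^3 - 57.3895*r^2 + 38.8066*r + 32.7672)/(15.2881*r^4 + 0.1564*r^3 + 38.3966*r^2 + 0.1964*r + 24.1081)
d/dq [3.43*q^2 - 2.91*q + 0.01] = 6.86*q - 2.91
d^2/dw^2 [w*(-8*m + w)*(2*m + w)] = -12*m + 6*w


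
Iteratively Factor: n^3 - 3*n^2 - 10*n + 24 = (n - 2)*(n^2 - n - 12) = (n - 4)*(n - 2)*(n + 3)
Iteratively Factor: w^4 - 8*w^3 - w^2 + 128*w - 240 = (w - 3)*(w^3 - 5*w^2 - 16*w + 80) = (w - 4)*(w - 3)*(w^2 - w - 20) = (w - 5)*(w - 4)*(w - 3)*(w + 4)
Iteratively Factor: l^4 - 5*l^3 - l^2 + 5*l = (l - 1)*(l^3 - 4*l^2 - 5*l) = l*(l - 1)*(l^2 - 4*l - 5) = l*(l - 1)*(l + 1)*(l - 5)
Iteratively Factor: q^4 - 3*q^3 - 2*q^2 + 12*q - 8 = (q - 2)*(q^3 - q^2 - 4*q + 4) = (q - 2)*(q - 1)*(q^2 - 4) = (q - 2)*(q - 1)*(q + 2)*(q - 2)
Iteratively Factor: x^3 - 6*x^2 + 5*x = (x - 5)*(x^2 - x) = x*(x - 5)*(x - 1)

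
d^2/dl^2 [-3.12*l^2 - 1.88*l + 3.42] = -6.24000000000000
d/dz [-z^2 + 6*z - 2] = 6 - 2*z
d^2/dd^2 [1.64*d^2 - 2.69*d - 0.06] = 3.28000000000000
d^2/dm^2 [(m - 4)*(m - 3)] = 2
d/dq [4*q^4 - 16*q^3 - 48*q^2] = 16*q*(q^2 - 3*q - 6)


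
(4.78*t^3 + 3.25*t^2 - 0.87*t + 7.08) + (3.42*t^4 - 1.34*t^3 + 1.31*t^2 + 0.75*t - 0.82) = 3.42*t^4 + 3.44*t^3 + 4.56*t^2 - 0.12*t + 6.26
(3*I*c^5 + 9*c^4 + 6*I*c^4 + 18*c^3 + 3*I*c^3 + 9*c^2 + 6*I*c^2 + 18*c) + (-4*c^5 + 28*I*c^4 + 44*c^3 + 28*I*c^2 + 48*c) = -4*c^5 + 3*I*c^5 + 9*c^4 + 34*I*c^4 + 62*c^3 + 3*I*c^3 + 9*c^2 + 34*I*c^2 + 66*c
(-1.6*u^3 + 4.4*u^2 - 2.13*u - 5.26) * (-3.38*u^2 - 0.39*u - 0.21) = 5.408*u^5 - 14.248*u^4 + 5.8194*u^3 + 17.6855*u^2 + 2.4987*u + 1.1046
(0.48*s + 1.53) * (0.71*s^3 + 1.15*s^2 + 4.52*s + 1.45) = 0.3408*s^4 + 1.6383*s^3 + 3.9291*s^2 + 7.6116*s + 2.2185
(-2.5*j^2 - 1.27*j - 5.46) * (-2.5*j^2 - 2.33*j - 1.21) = 6.25*j^4 + 9.0*j^3 + 19.6341*j^2 + 14.2585*j + 6.6066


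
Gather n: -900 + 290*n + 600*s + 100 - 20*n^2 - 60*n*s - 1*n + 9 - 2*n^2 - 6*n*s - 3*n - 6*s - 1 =-22*n^2 + n*(286 - 66*s) + 594*s - 792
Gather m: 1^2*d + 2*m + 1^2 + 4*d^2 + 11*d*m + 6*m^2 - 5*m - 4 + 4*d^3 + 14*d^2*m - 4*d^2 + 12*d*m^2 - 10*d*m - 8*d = 4*d^3 - 7*d + m^2*(12*d + 6) + m*(14*d^2 + d - 3) - 3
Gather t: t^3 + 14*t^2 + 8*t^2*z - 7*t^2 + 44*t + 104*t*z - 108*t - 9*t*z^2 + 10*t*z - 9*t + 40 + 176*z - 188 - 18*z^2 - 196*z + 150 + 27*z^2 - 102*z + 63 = t^3 + t^2*(8*z + 7) + t*(-9*z^2 + 114*z - 73) + 9*z^2 - 122*z + 65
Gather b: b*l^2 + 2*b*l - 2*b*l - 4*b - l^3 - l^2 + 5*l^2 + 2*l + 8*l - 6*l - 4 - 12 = b*(l^2 - 4) - l^3 + 4*l^2 + 4*l - 16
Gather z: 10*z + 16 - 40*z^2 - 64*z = -40*z^2 - 54*z + 16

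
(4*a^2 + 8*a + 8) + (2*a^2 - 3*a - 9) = 6*a^2 + 5*a - 1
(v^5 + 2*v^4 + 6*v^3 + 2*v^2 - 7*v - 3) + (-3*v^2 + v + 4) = v^5 + 2*v^4 + 6*v^3 - v^2 - 6*v + 1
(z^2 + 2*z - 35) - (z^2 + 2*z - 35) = 0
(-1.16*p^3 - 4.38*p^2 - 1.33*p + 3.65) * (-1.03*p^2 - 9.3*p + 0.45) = 1.1948*p^5 + 15.2994*p^4 + 41.5819*p^3 + 6.6385*p^2 - 34.5435*p + 1.6425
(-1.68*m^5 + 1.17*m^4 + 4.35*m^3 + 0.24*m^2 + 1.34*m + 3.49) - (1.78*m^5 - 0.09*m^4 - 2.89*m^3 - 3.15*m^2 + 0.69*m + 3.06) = -3.46*m^5 + 1.26*m^4 + 7.24*m^3 + 3.39*m^2 + 0.65*m + 0.43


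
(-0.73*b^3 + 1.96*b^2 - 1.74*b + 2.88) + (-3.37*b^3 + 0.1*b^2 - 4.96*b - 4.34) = -4.1*b^3 + 2.06*b^2 - 6.7*b - 1.46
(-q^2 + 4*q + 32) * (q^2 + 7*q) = -q^4 - 3*q^3 + 60*q^2 + 224*q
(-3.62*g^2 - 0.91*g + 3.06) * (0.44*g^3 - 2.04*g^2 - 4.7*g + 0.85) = -1.5928*g^5 + 6.9844*g^4 + 20.2168*g^3 - 5.0424*g^2 - 15.1555*g + 2.601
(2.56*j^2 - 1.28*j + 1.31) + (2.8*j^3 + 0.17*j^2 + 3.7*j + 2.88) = 2.8*j^3 + 2.73*j^2 + 2.42*j + 4.19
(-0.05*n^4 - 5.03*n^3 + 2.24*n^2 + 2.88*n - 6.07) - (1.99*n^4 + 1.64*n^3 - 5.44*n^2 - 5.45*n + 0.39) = -2.04*n^4 - 6.67*n^3 + 7.68*n^2 + 8.33*n - 6.46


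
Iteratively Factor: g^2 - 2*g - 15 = (g - 5)*(g + 3)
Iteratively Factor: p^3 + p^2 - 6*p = (p + 3)*(p^2 - 2*p) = p*(p + 3)*(p - 2)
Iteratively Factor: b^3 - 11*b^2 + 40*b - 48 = (b - 3)*(b^2 - 8*b + 16) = (b - 4)*(b - 3)*(b - 4)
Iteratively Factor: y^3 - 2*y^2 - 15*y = (y + 3)*(y^2 - 5*y) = y*(y + 3)*(y - 5)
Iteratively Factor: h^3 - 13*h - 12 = (h + 3)*(h^2 - 3*h - 4) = (h + 1)*(h + 3)*(h - 4)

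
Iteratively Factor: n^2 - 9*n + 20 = (n - 5)*(n - 4)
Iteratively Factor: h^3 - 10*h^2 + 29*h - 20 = (h - 5)*(h^2 - 5*h + 4) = (h - 5)*(h - 1)*(h - 4)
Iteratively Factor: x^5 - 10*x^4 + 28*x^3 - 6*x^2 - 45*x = (x)*(x^4 - 10*x^3 + 28*x^2 - 6*x - 45) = x*(x - 3)*(x^3 - 7*x^2 + 7*x + 15) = x*(x - 3)*(x + 1)*(x^2 - 8*x + 15) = x*(x - 5)*(x - 3)*(x + 1)*(x - 3)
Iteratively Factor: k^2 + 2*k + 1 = (k + 1)*(k + 1)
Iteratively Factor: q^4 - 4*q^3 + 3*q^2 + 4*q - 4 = (q - 2)*(q^3 - 2*q^2 - q + 2) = (q - 2)*(q + 1)*(q^2 - 3*q + 2) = (q - 2)^2*(q + 1)*(q - 1)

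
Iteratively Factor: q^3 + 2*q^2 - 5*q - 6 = (q + 1)*(q^2 + q - 6) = (q + 1)*(q + 3)*(q - 2)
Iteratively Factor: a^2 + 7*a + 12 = (a + 3)*(a + 4)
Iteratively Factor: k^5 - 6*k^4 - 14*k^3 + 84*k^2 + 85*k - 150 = (k - 1)*(k^4 - 5*k^3 - 19*k^2 + 65*k + 150) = (k - 5)*(k - 1)*(k^3 - 19*k - 30) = (k - 5)^2*(k - 1)*(k^2 + 5*k + 6) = (k - 5)^2*(k - 1)*(k + 2)*(k + 3)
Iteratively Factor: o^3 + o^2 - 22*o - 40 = (o - 5)*(o^2 + 6*o + 8) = (o - 5)*(o + 4)*(o + 2)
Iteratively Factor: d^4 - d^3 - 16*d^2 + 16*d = (d - 4)*(d^3 + 3*d^2 - 4*d) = (d - 4)*(d - 1)*(d^2 + 4*d) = (d - 4)*(d - 1)*(d + 4)*(d)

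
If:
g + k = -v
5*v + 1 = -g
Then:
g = -5*v - 1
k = 4*v + 1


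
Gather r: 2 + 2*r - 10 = 2*r - 8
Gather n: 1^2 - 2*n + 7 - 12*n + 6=14 - 14*n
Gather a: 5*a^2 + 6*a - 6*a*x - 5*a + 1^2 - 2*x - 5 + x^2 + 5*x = 5*a^2 + a*(1 - 6*x) + x^2 + 3*x - 4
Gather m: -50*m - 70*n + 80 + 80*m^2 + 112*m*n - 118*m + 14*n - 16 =80*m^2 + m*(112*n - 168) - 56*n + 64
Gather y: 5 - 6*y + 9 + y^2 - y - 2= y^2 - 7*y + 12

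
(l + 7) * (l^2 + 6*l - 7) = l^3 + 13*l^2 + 35*l - 49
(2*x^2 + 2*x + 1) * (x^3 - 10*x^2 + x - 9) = 2*x^5 - 18*x^4 - 17*x^3 - 26*x^2 - 17*x - 9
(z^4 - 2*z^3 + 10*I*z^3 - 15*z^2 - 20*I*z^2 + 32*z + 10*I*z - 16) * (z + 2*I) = z^5 - 2*z^4 + 12*I*z^4 - 35*z^3 - 24*I*z^3 + 72*z^2 - 20*I*z^2 - 36*z + 64*I*z - 32*I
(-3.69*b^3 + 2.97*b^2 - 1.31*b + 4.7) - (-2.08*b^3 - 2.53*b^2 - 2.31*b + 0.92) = -1.61*b^3 + 5.5*b^2 + 1.0*b + 3.78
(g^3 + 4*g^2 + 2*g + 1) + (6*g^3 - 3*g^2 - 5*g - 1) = 7*g^3 + g^2 - 3*g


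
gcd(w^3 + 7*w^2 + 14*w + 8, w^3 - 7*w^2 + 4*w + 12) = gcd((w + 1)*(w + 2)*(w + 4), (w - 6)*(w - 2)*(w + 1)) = w + 1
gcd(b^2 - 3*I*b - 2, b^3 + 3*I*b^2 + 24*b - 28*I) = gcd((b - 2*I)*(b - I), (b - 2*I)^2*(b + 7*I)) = b - 2*I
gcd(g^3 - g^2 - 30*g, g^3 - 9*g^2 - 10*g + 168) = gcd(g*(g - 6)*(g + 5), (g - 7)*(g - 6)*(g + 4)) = g - 6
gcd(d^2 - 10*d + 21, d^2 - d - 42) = d - 7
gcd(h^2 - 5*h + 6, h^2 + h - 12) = h - 3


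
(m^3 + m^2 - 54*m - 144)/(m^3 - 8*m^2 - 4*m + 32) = (m^2 + 9*m + 18)/(m^2 - 4)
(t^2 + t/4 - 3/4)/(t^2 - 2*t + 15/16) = 4*(t + 1)/(4*t - 5)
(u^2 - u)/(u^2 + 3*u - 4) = u/(u + 4)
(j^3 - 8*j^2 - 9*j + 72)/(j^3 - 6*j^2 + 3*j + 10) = (j^3 - 8*j^2 - 9*j + 72)/(j^3 - 6*j^2 + 3*j + 10)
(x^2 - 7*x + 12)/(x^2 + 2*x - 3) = (x^2 - 7*x + 12)/(x^2 + 2*x - 3)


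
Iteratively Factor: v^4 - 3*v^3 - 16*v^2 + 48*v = (v - 4)*(v^3 + v^2 - 12*v) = v*(v - 4)*(v^2 + v - 12) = v*(v - 4)*(v + 4)*(v - 3)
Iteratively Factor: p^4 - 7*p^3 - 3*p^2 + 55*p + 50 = (p - 5)*(p^3 - 2*p^2 - 13*p - 10) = (p - 5)*(p + 2)*(p^2 - 4*p - 5) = (p - 5)*(p + 1)*(p + 2)*(p - 5)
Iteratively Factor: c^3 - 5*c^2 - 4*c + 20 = (c + 2)*(c^2 - 7*c + 10) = (c - 2)*(c + 2)*(c - 5)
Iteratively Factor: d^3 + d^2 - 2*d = (d - 1)*(d^2 + 2*d) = d*(d - 1)*(d + 2)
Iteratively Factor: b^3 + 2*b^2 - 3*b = (b + 3)*(b^2 - b) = b*(b + 3)*(b - 1)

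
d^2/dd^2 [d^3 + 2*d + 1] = 6*d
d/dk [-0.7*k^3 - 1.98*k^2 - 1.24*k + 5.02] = -2.1*k^2 - 3.96*k - 1.24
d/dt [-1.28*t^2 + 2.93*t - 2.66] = 2.93 - 2.56*t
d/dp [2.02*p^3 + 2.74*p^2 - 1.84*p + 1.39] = 6.06*p^2 + 5.48*p - 1.84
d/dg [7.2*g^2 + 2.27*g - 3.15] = 14.4*g + 2.27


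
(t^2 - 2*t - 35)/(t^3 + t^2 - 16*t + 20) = (t - 7)/(t^2 - 4*t + 4)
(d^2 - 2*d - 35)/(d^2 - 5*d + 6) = (d^2 - 2*d - 35)/(d^2 - 5*d + 6)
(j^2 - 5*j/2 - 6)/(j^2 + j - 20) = (j + 3/2)/(j + 5)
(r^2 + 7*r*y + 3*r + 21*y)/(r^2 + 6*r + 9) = (r + 7*y)/(r + 3)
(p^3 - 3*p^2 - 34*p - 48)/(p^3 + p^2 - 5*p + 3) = (p^2 - 6*p - 16)/(p^2 - 2*p + 1)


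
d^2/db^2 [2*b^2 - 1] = 4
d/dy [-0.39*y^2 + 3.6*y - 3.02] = 3.6 - 0.78*y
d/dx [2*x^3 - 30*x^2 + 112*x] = 6*x^2 - 60*x + 112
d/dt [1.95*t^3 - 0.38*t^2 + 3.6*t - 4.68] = 5.85*t^2 - 0.76*t + 3.6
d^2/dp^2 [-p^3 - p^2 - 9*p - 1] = -6*p - 2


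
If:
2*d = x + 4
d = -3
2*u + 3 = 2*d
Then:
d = -3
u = -9/2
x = -10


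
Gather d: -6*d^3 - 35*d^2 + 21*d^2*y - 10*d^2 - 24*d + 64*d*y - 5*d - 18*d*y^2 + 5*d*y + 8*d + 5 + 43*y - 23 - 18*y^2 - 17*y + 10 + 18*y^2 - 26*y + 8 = -6*d^3 + d^2*(21*y - 45) + d*(-18*y^2 + 69*y - 21)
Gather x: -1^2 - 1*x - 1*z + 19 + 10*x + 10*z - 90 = 9*x + 9*z - 72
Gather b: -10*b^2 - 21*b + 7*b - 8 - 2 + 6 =-10*b^2 - 14*b - 4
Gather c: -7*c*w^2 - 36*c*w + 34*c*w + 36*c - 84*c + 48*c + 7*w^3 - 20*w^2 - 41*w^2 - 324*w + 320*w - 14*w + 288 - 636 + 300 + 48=c*(-7*w^2 - 2*w) + 7*w^3 - 61*w^2 - 18*w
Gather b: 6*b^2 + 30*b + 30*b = 6*b^2 + 60*b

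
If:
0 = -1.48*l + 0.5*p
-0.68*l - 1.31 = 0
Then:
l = -1.93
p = -5.70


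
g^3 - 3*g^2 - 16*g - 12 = (g - 6)*(g + 1)*(g + 2)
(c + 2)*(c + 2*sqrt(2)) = c^2 + 2*c + 2*sqrt(2)*c + 4*sqrt(2)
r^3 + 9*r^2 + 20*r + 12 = (r + 1)*(r + 2)*(r + 6)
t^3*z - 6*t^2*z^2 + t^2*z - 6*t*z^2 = t*(t - 6*z)*(t*z + z)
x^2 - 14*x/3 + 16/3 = (x - 8/3)*(x - 2)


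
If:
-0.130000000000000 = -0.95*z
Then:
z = 0.14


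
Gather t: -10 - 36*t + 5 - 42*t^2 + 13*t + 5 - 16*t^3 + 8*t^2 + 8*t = -16*t^3 - 34*t^2 - 15*t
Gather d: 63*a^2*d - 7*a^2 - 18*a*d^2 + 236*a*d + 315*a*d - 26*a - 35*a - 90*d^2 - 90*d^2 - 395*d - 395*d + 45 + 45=-7*a^2 - 61*a + d^2*(-18*a - 180) + d*(63*a^2 + 551*a - 790) + 90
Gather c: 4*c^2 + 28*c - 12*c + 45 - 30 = 4*c^2 + 16*c + 15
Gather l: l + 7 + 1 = l + 8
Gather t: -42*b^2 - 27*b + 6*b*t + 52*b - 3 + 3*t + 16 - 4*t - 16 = -42*b^2 + 25*b + t*(6*b - 1) - 3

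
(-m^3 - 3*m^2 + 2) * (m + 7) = -m^4 - 10*m^3 - 21*m^2 + 2*m + 14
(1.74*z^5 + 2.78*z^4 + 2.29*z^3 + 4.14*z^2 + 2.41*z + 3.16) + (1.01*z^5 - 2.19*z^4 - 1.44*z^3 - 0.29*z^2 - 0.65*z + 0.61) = 2.75*z^5 + 0.59*z^4 + 0.85*z^3 + 3.85*z^2 + 1.76*z + 3.77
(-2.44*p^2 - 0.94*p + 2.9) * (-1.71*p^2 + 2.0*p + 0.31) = 4.1724*p^4 - 3.2726*p^3 - 7.5954*p^2 + 5.5086*p + 0.899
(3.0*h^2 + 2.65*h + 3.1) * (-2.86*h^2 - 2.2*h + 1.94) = -8.58*h^4 - 14.179*h^3 - 8.876*h^2 - 1.679*h + 6.014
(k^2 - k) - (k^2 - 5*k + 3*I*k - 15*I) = 4*k - 3*I*k + 15*I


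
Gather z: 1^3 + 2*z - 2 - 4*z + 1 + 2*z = 0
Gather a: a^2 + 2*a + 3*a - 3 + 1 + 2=a^2 + 5*a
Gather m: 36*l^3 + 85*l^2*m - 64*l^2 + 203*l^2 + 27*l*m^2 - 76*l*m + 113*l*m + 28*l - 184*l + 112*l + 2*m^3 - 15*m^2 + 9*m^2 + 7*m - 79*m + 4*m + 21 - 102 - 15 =36*l^3 + 139*l^2 - 44*l + 2*m^3 + m^2*(27*l - 6) + m*(85*l^2 + 37*l - 68) - 96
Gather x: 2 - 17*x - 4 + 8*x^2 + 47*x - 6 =8*x^2 + 30*x - 8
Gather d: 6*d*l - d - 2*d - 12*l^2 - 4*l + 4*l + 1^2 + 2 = d*(6*l - 3) - 12*l^2 + 3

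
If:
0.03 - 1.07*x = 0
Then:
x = 0.03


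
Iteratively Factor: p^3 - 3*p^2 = (p)*(p^2 - 3*p) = p*(p - 3)*(p)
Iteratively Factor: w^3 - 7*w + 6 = (w - 2)*(w^2 + 2*w - 3) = (w - 2)*(w - 1)*(w + 3)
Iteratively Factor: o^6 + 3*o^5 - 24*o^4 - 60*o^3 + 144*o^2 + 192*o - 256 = (o + 4)*(o^5 - o^4 - 20*o^3 + 20*o^2 + 64*o - 64) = (o - 2)*(o + 4)*(o^4 + o^3 - 18*o^2 - 16*o + 32) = (o - 4)*(o - 2)*(o + 4)*(o^3 + 5*o^2 + 2*o - 8) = (o - 4)*(o - 2)*(o - 1)*(o + 4)*(o^2 + 6*o + 8) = (o - 4)*(o - 2)*(o - 1)*(o + 4)^2*(o + 2)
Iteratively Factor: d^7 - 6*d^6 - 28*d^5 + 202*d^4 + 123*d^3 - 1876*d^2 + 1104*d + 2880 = (d + 4)*(d^6 - 10*d^5 + 12*d^4 + 154*d^3 - 493*d^2 + 96*d + 720) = (d - 4)*(d + 4)*(d^5 - 6*d^4 - 12*d^3 + 106*d^2 - 69*d - 180) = (d - 4)*(d + 1)*(d + 4)*(d^4 - 7*d^3 - 5*d^2 + 111*d - 180) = (d - 4)*(d + 1)*(d + 4)^2*(d^3 - 11*d^2 + 39*d - 45) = (d - 5)*(d - 4)*(d + 1)*(d + 4)^2*(d^2 - 6*d + 9) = (d - 5)*(d - 4)*(d - 3)*(d + 1)*(d + 4)^2*(d - 3)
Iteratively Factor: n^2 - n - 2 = (n - 2)*(n + 1)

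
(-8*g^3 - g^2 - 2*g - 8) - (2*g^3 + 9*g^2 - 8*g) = -10*g^3 - 10*g^2 + 6*g - 8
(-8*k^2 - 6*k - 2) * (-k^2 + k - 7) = 8*k^4 - 2*k^3 + 52*k^2 + 40*k + 14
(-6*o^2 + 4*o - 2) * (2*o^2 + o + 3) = -12*o^4 + 2*o^3 - 18*o^2 + 10*o - 6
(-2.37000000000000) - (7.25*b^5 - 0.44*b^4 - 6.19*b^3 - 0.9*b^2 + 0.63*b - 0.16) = -7.25*b^5 + 0.44*b^4 + 6.19*b^3 + 0.9*b^2 - 0.63*b - 2.21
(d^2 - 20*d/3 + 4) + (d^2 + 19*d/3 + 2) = 2*d^2 - d/3 + 6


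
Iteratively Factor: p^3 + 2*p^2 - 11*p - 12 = (p - 3)*(p^2 + 5*p + 4) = (p - 3)*(p + 4)*(p + 1)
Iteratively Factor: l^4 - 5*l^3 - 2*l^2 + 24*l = (l - 4)*(l^3 - l^2 - 6*l) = l*(l - 4)*(l^2 - l - 6) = l*(l - 4)*(l + 2)*(l - 3)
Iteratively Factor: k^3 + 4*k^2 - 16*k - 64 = (k - 4)*(k^2 + 8*k + 16) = (k - 4)*(k + 4)*(k + 4)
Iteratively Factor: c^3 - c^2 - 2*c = (c - 2)*(c^2 + c) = c*(c - 2)*(c + 1)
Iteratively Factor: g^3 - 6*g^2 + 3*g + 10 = (g - 2)*(g^2 - 4*g - 5) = (g - 2)*(g + 1)*(g - 5)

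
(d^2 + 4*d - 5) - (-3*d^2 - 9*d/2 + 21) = 4*d^2 + 17*d/2 - 26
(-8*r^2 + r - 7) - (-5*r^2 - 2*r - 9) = -3*r^2 + 3*r + 2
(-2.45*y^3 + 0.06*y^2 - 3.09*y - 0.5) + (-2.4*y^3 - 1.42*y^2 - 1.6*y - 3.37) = -4.85*y^3 - 1.36*y^2 - 4.69*y - 3.87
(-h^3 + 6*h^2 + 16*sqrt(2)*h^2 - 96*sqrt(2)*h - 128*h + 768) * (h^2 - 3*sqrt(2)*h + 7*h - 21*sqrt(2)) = -h^5 - h^4 + 19*sqrt(2)*h^4 - 182*h^3 + 19*sqrt(2)*h^3 - 414*sqrt(2)*h^2 - 224*h^2 + 384*sqrt(2)*h + 9408*h - 16128*sqrt(2)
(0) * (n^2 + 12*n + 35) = 0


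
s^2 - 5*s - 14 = (s - 7)*(s + 2)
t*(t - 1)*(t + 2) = t^3 + t^2 - 2*t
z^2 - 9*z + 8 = (z - 8)*(z - 1)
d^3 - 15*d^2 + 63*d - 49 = (d - 7)^2*(d - 1)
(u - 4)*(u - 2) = u^2 - 6*u + 8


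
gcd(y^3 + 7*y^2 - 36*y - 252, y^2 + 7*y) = y + 7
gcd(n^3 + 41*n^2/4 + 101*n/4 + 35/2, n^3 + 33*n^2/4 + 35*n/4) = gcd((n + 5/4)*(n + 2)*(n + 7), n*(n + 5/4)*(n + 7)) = n^2 + 33*n/4 + 35/4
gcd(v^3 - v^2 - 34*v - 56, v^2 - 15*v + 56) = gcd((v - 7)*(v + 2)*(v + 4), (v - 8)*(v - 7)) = v - 7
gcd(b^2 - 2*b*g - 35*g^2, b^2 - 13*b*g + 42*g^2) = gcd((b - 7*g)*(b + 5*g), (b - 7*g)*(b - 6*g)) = b - 7*g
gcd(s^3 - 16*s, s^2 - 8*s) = s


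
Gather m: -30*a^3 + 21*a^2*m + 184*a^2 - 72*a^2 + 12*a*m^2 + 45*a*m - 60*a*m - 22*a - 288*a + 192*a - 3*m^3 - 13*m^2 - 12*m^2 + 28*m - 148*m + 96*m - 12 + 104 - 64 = -30*a^3 + 112*a^2 - 118*a - 3*m^3 + m^2*(12*a - 25) + m*(21*a^2 - 15*a - 24) + 28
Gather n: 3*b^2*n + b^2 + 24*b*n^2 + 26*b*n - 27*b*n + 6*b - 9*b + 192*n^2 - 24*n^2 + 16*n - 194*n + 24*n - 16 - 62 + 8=b^2 - 3*b + n^2*(24*b + 168) + n*(3*b^2 - b - 154) - 70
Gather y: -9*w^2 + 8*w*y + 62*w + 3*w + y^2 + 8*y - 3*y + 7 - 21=-9*w^2 + 65*w + y^2 + y*(8*w + 5) - 14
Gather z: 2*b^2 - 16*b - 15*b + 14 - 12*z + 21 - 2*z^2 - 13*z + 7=2*b^2 - 31*b - 2*z^2 - 25*z + 42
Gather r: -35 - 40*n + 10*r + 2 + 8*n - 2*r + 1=-32*n + 8*r - 32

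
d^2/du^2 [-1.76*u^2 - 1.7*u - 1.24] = -3.52000000000000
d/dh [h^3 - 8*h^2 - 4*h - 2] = 3*h^2 - 16*h - 4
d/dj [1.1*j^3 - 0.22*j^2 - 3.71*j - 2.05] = 3.3*j^2 - 0.44*j - 3.71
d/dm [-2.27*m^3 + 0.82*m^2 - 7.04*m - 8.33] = -6.81*m^2 + 1.64*m - 7.04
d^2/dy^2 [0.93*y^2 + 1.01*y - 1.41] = 1.86000000000000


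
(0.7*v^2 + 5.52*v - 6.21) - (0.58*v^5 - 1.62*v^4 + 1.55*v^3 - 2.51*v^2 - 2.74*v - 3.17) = -0.58*v^5 + 1.62*v^4 - 1.55*v^3 + 3.21*v^2 + 8.26*v - 3.04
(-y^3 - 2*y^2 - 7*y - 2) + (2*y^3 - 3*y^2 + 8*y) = y^3 - 5*y^2 + y - 2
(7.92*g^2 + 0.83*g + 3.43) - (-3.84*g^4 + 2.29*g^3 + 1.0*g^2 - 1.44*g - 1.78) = 3.84*g^4 - 2.29*g^3 + 6.92*g^2 + 2.27*g + 5.21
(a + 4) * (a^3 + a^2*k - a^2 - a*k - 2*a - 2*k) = a^4 + a^3*k + 3*a^3 + 3*a^2*k - 6*a^2 - 6*a*k - 8*a - 8*k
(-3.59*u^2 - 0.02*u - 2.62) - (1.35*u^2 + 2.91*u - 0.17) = -4.94*u^2 - 2.93*u - 2.45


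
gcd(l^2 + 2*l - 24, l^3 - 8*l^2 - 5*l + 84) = l - 4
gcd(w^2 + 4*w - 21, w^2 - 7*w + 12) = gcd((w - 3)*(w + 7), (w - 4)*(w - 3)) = w - 3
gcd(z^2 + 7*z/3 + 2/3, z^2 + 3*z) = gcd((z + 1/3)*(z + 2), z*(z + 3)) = 1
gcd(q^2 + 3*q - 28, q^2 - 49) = q + 7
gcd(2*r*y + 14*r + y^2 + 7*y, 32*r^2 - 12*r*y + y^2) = 1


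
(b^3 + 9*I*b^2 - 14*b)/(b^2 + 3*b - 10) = b*(b^2 + 9*I*b - 14)/(b^2 + 3*b - 10)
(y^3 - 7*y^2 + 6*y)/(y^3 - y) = (y - 6)/(y + 1)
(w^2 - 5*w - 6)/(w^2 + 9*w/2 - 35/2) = 2*(w^2 - 5*w - 6)/(2*w^2 + 9*w - 35)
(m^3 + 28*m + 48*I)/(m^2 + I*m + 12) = (m^2 - 4*I*m + 12)/(m - 3*I)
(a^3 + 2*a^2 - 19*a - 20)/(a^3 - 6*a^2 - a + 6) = (a^2 + a - 20)/(a^2 - 7*a + 6)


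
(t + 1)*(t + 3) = t^2 + 4*t + 3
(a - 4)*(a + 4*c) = a^2 + 4*a*c - 4*a - 16*c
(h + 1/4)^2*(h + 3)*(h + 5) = h^4 + 17*h^3/2 + 305*h^2/16 + 8*h + 15/16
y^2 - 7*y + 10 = (y - 5)*(y - 2)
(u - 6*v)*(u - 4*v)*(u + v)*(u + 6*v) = u^4 - 3*u^3*v - 40*u^2*v^2 + 108*u*v^3 + 144*v^4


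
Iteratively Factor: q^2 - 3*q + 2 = (q - 1)*(q - 2)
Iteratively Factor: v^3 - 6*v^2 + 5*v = (v)*(v^2 - 6*v + 5) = v*(v - 5)*(v - 1)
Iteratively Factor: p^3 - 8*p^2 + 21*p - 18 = (p - 3)*(p^2 - 5*p + 6) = (p - 3)^2*(p - 2)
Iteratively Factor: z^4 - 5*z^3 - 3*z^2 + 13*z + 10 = (z + 1)*(z^3 - 6*z^2 + 3*z + 10) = (z - 2)*(z + 1)*(z^2 - 4*z - 5) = (z - 2)*(z + 1)^2*(z - 5)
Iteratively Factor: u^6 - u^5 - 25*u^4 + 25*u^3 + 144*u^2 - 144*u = (u - 3)*(u^5 + 2*u^4 - 19*u^3 - 32*u^2 + 48*u) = (u - 4)*(u - 3)*(u^4 + 6*u^3 + 5*u^2 - 12*u) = u*(u - 4)*(u - 3)*(u^3 + 6*u^2 + 5*u - 12) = u*(u - 4)*(u - 3)*(u + 3)*(u^2 + 3*u - 4) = u*(u - 4)*(u - 3)*(u + 3)*(u + 4)*(u - 1)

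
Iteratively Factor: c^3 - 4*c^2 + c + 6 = (c - 3)*(c^2 - c - 2) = (c - 3)*(c + 1)*(c - 2)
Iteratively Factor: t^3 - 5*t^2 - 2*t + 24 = (t - 3)*(t^2 - 2*t - 8) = (t - 4)*(t - 3)*(t + 2)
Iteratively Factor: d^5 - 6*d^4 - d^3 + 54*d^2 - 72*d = (d - 3)*(d^4 - 3*d^3 - 10*d^2 + 24*d) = (d - 3)*(d - 2)*(d^3 - d^2 - 12*d) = (d - 4)*(d - 3)*(d - 2)*(d^2 + 3*d) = d*(d - 4)*(d - 3)*(d - 2)*(d + 3)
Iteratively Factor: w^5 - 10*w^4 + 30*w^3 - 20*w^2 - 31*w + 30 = (w - 3)*(w^4 - 7*w^3 + 9*w^2 + 7*w - 10) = (w - 3)*(w + 1)*(w^3 - 8*w^2 + 17*w - 10) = (w - 3)*(w - 1)*(w + 1)*(w^2 - 7*w + 10) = (w - 5)*(w - 3)*(w - 1)*(w + 1)*(w - 2)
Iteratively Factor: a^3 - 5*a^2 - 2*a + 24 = (a - 3)*(a^2 - 2*a - 8) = (a - 3)*(a + 2)*(a - 4)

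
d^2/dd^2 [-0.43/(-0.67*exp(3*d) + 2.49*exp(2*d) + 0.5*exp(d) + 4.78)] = (-0.43*(-4.02*exp(2*d) + 9.96*exp(d) + 1.0)*(-2.01*exp(2*d) + 4.98*exp(d) + 0.5)*exp(d) + (-2.5929*exp(2*d) + 4.2828*exp(d) + 0.215)*(-0.67*exp(3*d) + 2.49*exp(2*d) + 0.5*exp(d) + 4.78))*exp(d)/(-0.67*exp(3*d) + 2.49*exp(2*d) + 0.5*exp(d) + 4.78)^3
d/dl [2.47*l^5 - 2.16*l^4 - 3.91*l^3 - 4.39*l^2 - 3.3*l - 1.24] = 12.35*l^4 - 8.64*l^3 - 11.73*l^2 - 8.78*l - 3.3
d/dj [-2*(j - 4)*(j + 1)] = 6 - 4*j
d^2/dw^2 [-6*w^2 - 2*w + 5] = -12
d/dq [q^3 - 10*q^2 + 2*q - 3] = 3*q^2 - 20*q + 2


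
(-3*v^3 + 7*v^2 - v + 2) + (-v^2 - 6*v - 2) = -3*v^3 + 6*v^2 - 7*v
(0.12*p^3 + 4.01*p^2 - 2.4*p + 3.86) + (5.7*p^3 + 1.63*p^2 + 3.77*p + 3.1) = 5.82*p^3 + 5.64*p^2 + 1.37*p + 6.96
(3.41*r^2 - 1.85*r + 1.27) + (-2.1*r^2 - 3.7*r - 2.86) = 1.31*r^2 - 5.55*r - 1.59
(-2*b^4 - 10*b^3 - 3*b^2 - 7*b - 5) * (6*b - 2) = -12*b^5 - 56*b^4 + 2*b^3 - 36*b^2 - 16*b + 10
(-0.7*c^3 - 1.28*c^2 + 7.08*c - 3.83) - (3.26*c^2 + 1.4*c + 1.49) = -0.7*c^3 - 4.54*c^2 + 5.68*c - 5.32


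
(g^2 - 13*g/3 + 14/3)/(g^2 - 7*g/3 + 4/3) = (3*g^2 - 13*g + 14)/(3*g^2 - 7*g + 4)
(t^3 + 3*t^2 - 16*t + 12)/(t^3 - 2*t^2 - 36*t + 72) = (t - 1)/(t - 6)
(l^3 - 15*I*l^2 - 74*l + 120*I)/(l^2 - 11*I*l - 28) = (l^2 - 11*I*l - 30)/(l - 7*I)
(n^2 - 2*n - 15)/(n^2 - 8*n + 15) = (n + 3)/(n - 3)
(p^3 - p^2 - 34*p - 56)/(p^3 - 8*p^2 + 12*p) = (p^3 - p^2 - 34*p - 56)/(p*(p^2 - 8*p + 12))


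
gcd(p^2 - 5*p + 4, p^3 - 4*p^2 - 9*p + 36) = p - 4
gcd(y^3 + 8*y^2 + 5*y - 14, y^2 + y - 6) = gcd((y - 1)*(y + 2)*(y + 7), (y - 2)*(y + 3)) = 1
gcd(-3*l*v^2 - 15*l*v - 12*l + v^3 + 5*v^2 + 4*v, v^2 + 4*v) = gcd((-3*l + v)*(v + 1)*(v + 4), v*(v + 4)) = v + 4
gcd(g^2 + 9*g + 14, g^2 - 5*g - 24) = 1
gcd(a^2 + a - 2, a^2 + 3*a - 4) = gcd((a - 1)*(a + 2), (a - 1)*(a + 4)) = a - 1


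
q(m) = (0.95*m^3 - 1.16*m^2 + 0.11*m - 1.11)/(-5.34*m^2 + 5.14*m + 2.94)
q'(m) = (10.68*m - 5.14)*(0.95*m^3 - 1.16*m^2 + 0.11*m - 1.11)/(-5.34*m^2 + 5.14*m + 2.94)^2 + (2.85*m^2 - 2.32*m + 0.11)/(-5.34*m^2 + 5.14*m + 2.94)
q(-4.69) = 0.90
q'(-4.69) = -0.17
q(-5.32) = 1.01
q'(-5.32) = -0.17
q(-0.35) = -2.73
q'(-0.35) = 52.48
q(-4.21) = 0.82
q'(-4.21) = -0.17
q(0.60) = -0.31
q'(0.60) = -0.16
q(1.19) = -0.68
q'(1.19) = -2.53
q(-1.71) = 0.44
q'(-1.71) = -0.10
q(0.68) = -0.32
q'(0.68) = -0.21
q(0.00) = -0.38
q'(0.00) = 0.70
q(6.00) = -1.03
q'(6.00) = -0.18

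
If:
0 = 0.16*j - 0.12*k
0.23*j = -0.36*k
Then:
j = 0.00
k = 0.00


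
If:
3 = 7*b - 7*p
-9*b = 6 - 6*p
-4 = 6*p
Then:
No Solution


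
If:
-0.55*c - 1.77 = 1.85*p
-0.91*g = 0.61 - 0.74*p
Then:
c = -3.36363636363636*p - 3.21818181818182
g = 0.813186813186813*p - 0.67032967032967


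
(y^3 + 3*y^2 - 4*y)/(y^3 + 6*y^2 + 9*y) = (y^2 + 3*y - 4)/(y^2 + 6*y + 9)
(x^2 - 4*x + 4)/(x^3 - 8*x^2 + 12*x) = (x - 2)/(x*(x - 6))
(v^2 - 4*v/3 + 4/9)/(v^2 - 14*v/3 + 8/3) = (v - 2/3)/(v - 4)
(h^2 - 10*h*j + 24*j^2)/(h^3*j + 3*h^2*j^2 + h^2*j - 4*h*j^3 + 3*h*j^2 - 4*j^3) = (h^2 - 10*h*j + 24*j^2)/(j*(h^3 + 3*h^2*j + h^2 - 4*h*j^2 + 3*h*j - 4*j^2))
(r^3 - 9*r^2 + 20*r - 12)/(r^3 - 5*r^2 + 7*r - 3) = (r^2 - 8*r + 12)/(r^2 - 4*r + 3)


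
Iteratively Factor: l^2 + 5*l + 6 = (l + 3)*(l + 2)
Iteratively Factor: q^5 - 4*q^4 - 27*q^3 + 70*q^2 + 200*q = (q + 2)*(q^4 - 6*q^3 - 15*q^2 + 100*q) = q*(q + 2)*(q^3 - 6*q^2 - 15*q + 100) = q*(q + 2)*(q + 4)*(q^2 - 10*q + 25) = q*(q - 5)*(q + 2)*(q + 4)*(q - 5)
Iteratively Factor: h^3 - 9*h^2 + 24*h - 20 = (h - 5)*(h^2 - 4*h + 4) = (h - 5)*(h - 2)*(h - 2)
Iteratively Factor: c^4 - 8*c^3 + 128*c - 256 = (c - 4)*(c^3 - 4*c^2 - 16*c + 64) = (c - 4)^2*(c^2 - 16) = (c - 4)^2*(c + 4)*(c - 4)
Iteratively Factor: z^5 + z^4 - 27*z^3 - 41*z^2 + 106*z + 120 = (z - 5)*(z^4 + 6*z^3 + 3*z^2 - 26*z - 24) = (z - 5)*(z - 2)*(z^3 + 8*z^2 + 19*z + 12) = (z - 5)*(z - 2)*(z + 1)*(z^2 + 7*z + 12) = (z - 5)*(z - 2)*(z + 1)*(z + 3)*(z + 4)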